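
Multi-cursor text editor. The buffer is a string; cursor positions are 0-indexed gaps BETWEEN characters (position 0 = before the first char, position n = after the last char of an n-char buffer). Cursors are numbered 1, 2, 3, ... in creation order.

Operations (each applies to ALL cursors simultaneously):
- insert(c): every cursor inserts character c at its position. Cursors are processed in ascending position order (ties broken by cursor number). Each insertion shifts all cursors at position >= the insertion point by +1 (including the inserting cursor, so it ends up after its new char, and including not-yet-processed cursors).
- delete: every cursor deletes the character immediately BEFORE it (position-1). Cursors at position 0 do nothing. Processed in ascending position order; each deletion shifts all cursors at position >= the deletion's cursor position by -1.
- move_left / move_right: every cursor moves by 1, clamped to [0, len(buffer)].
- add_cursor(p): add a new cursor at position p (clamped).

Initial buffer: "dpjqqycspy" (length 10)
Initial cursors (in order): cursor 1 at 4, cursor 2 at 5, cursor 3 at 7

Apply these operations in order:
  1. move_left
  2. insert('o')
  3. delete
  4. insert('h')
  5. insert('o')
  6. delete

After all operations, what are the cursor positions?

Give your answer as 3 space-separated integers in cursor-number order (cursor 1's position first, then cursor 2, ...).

Answer: 4 6 9

Derivation:
After op 1 (move_left): buffer="dpjqqycspy" (len 10), cursors c1@3 c2@4 c3@6, authorship ..........
After op 2 (insert('o')): buffer="dpjoqoqyocspy" (len 13), cursors c1@4 c2@6 c3@9, authorship ...1.2..3....
After op 3 (delete): buffer="dpjqqycspy" (len 10), cursors c1@3 c2@4 c3@6, authorship ..........
After op 4 (insert('h')): buffer="dpjhqhqyhcspy" (len 13), cursors c1@4 c2@6 c3@9, authorship ...1.2..3....
After op 5 (insert('o')): buffer="dpjhoqhoqyhocspy" (len 16), cursors c1@5 c2@8 c3@12, authorship ...11.22..33....
After op 6 (delete): buffer="dpjhqhqyhcspy" (len 13), cursors c1@4 c2@6 c3@9, authorship ...1.2..3....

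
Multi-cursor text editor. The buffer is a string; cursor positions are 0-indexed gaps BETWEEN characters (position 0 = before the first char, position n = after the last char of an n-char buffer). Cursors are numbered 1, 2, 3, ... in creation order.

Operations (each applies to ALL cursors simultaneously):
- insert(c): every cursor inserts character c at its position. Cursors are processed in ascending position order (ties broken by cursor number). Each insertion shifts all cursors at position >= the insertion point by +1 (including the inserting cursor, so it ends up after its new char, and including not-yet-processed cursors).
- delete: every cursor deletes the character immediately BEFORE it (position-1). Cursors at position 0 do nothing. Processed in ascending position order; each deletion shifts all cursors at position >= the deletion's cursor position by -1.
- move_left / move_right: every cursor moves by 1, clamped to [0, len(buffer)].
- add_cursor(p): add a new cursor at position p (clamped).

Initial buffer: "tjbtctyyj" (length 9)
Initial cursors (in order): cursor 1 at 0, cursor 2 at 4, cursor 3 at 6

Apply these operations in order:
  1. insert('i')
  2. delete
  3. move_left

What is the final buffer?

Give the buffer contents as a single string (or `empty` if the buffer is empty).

After op 1 (insert('i')): buffer="itjbtictiyyj" (len 12), cursors c1@1 c2@6 c3@9, authorship 1....2..3...
After op 2 (delete): buffer="tjbtctyyj" (len 9), cursors c1@0 c2@4 c3@6, authorship .........
After op 3 (move_left): buffer="tjbtctyyj" (len 9), cursors c1@0 c2@3 c3@5, authorship .........

Answer: tjbtctyyj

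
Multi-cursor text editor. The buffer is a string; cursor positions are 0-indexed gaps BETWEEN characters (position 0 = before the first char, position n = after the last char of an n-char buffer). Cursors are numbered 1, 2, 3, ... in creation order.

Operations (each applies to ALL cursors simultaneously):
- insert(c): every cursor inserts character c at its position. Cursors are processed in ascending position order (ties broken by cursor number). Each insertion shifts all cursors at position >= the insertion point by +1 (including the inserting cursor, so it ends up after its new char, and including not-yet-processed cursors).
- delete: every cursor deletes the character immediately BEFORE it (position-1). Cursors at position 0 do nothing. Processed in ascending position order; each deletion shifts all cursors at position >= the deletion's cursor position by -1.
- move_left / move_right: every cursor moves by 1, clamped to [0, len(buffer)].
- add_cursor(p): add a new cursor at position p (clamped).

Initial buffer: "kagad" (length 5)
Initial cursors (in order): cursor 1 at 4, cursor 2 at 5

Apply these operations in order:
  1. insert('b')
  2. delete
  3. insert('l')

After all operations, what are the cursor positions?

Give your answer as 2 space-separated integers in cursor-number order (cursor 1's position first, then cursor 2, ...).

After op 1 (insert('b')): buffer="kagabdb" (len 7), cursors c1@5 c2@7, authorship ....1.2
After op 2 (delete): buffer="kagad" (len 5), cursors c1@4 c2@5, authorship .....
After op 3 (insert('l')): buffer="kagaldl" (len 7), cursors c1@5 c2@7, authorship ....1.2

Answer: 5 7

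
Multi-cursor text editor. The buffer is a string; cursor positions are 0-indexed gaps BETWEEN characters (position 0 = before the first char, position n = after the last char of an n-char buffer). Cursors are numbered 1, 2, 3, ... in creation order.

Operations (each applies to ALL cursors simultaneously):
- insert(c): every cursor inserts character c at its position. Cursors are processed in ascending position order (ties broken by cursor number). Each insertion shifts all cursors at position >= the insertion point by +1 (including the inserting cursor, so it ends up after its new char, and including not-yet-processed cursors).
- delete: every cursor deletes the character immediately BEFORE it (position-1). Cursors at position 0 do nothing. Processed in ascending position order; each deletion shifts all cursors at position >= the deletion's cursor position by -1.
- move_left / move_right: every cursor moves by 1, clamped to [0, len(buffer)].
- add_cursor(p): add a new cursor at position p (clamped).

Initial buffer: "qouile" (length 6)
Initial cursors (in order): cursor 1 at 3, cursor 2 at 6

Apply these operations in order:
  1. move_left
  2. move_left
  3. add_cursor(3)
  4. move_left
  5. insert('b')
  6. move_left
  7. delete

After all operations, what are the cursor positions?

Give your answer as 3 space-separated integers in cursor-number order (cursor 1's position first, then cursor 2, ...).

Answer: 0 3 2

Derivation:
After op 1 (move_left): buffer="qouile" (len 6), cursors c1@2 c2@5, authorship ......
After op 2 (move_left): buffer="qouile" (len 6), cursors c1@1 c2@4, authorship ......
After op 3 (add_cursor(3)): buffer="qouile" (len 6), cursors c1@1 c3@3 c2@4, authorship ......
After op 4 (move_left): buffer="qouile" (len 6), cursors c1@0 c3@2 c2@3, authorship ......
After op 5 (insert('b')): buffer="bqobubile" (len 9), cursors c1@1 c3@4 c2@6, authorship 1..3.2...
After op 6 (move_left): buffer="bqobubile" (len 9), cursors c1@0 c3@3 c2@5, authorship 1..3.2...
After op 7 (delete): buffer="bqbbile" (len 7), cursors c1@0 c3@2 c2@3, authorship 1.32...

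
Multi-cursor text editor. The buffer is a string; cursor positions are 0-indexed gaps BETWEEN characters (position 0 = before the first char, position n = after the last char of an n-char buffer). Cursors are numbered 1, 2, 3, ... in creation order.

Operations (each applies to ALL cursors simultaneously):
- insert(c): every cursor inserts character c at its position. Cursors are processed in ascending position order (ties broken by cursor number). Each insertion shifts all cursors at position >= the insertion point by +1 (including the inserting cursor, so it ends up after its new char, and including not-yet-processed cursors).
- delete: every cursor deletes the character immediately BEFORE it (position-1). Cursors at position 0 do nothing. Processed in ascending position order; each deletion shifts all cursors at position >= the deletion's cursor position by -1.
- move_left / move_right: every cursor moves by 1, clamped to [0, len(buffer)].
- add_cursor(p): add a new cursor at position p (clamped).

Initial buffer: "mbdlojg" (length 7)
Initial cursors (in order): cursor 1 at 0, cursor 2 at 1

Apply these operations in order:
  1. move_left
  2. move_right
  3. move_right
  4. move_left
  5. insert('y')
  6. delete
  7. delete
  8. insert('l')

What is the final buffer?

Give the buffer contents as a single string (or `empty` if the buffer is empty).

Answer: llbdlojg

Derivation:
After op 1 (move_left): buffer="mbdlojg" (len 7), cursors c1@0 c2@0, authorship .......
After op 2 (move_right): buffer="mbdlojg" (len 7), cursors c1@1 c2@1, authorship .......
After op 3 (move_right): buffer="mbdlojg" (len 7), cursors c1@2 c2@2, authorship .......
After op 4 (move_left): buffer="mbdlojg" (len 7), cursors c1@1 c2@1, authorship .......
After op 5 (insert('y')): buffer="myybdlojg" (len 9), cursors c1@3 c2@3, authorship .12......
After op 6 (delete): buffer="mbdlojg" (len 7), cursors c1@1 c2@1, authorship .......
After op 7 (delete): buffer="bdlojg" (len 6), cursors c1@0 c2@0, authorship ......
After op 8 (insert('l')): buffer="llbdlojg" (len 8), cursors c1@2 c2@2, authorship 12......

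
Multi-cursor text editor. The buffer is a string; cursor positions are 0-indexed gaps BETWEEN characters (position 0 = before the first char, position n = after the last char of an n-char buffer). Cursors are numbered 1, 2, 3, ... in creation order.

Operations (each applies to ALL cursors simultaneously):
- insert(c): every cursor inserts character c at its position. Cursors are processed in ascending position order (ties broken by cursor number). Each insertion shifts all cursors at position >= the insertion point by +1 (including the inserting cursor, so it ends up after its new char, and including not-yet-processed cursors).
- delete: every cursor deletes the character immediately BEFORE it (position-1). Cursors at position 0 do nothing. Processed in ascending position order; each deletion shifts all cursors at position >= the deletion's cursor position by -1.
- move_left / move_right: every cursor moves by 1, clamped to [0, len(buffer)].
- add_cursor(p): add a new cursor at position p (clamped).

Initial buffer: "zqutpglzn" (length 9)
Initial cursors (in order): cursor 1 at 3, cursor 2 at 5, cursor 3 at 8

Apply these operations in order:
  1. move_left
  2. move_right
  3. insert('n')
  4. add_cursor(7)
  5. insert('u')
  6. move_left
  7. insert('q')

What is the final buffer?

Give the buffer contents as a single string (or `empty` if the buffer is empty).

Answer: zqunqutpnuqquglznqun

Derivation:
After op 1 (move_left): buffer="zqutpglzn" (len 9), cursors c1@2 c2@4 c3@7, authorship .........
After op 2 (move_right): buffer="zqutpglzn" (len 9), cursors c1@3 c2@5 c3@8, authorship .........
After op 3 (insert('n')): buffer="zquntpnglznn" (len 12), cursors c1@4 c2@7 c3@11, authorship ...1..2...3.
After op 4 (add_cursor(7)): buffer="zquntpnglznn" (len 12), cursors c1@4 c2@7 c4@7 c3@11, authorship ...1..2...3.
After op 5 (insert('u')): buffer="zqunutpnuuglznun" (len 16), cursors c1@5 c2@10 c4@10 c3@15, authorship ...11..224...33.
After op 6 (move_left): buffer="zqunutpnuuglznun" (len 16), cursors c1@4 c2@9 c4@9 c3@14, authorship ...11..224...33.
After op 7 (insert('q')): buffer="zqunqutpnuqquglznqun" (len 20), cursors c1@5 c2@12 c4@12 c3@18, authorship ...111..22244...333.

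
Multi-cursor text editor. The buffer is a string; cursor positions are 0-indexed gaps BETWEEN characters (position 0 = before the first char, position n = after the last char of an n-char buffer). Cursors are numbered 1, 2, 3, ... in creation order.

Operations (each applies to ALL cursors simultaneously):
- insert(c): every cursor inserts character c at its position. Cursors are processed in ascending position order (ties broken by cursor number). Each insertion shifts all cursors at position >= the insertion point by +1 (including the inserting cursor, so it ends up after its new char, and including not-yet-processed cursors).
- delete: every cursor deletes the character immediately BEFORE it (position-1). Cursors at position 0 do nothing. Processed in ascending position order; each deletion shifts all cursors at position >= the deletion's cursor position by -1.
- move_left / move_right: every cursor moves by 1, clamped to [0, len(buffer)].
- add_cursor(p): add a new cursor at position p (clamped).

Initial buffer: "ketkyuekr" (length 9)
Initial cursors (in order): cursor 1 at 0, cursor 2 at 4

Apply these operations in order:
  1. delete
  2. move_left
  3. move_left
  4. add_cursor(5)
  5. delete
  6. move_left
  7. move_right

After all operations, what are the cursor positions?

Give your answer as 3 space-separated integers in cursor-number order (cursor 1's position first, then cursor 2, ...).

After op 1 (delete): buffer="ketyuekr" (len 8), cursors c1@0 c2@3, authorship ........
After op 2 (move_left): buffer="ketyuekr" (len 8), cursors c1@0 c2@2, authorship ........
After op 3 (move_left): buffer="ketyuekr" (len 8), cursors c1@0 c2@1, authorship ........
After op 4 (add_cursor(5)): buffer="ketyuekr" (len 8), cursors c1@0 c2@1 c3@5, authorship ........
After op 5 (delete): buffer="etyekr" (len 6), cursors c1@0 c2@0 c3@3, authorship ......
After op 6 (move_left): buffer="etyekr" (len 6), cursors c1@0 c2@0 c3@2, authorship ......
After op 7 (move_right): buffer="etyekr" (len 6), cursors c1@1 c2@1 c3@3, authorship ......

Answer: 1 1 3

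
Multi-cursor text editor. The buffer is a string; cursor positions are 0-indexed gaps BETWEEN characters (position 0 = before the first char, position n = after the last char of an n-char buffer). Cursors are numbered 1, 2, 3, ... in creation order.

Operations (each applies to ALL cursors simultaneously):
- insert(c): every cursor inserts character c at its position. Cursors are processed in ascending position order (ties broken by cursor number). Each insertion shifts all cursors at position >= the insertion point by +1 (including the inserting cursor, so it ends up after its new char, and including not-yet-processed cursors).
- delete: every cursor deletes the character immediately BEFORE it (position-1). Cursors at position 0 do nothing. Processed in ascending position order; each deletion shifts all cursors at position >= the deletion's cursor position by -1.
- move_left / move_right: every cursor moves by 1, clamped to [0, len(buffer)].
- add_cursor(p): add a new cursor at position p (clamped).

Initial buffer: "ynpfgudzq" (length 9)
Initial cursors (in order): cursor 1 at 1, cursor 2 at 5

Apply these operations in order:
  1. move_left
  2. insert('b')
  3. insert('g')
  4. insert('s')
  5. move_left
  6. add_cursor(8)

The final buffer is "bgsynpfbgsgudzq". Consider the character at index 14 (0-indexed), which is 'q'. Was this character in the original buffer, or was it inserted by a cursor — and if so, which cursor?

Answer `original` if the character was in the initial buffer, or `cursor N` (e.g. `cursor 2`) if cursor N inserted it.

After op 1 (move_left): buffer="ynpfgudzq" (len 9), cursors c1@0 c2@4, authorship .........
After op 2 (insert('b')): buffer="bynpfbgudzq" (len 11), cursors c1@1 c2@6, authorship 1....2.....
After op 3 (insert('g')): buffer="bgynpfbggudzq" (len 13), cursors c1@2 c2@8, authorship 11....22.....
After op 4 (insert('s')): buffer="bgsynpfbgsgudzq" (len 15), cursors c1@3 c2@10, authorship 111....222.....
After op 5 (move_left): buffer="bgsynpfbgsgudzq" (len 15), cursors c1@2 c2@9, authorship 111....222.....
After op 6 (add_cursor(8)): buffer="bgsynpfbgsgudzq" (len 15), cursors c1@2 c3@8 c2@9, authorship 111....222.....
Authorship (.=original, N=cursor N): 1 1 1 . . . . 2 2 2 . . . . .
Index 14: author = original

Answer: original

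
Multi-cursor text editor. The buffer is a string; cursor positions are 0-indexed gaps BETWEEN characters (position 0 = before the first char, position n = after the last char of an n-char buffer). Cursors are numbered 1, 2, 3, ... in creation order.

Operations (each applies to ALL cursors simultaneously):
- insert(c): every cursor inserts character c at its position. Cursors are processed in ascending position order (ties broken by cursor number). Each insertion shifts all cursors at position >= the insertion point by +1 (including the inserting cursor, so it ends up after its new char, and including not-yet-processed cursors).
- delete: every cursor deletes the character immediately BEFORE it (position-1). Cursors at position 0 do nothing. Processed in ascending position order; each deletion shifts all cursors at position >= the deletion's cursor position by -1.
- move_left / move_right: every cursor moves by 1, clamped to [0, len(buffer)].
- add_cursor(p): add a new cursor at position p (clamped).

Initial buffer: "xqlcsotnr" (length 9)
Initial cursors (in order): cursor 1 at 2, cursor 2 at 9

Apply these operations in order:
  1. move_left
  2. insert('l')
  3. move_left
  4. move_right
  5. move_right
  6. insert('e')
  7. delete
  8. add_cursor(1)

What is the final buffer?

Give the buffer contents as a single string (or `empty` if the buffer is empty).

After op 1 (move_left): buffer="xqlcsotnr" (len 9), cursors c1@1 c2@8, authorship .........
After op 2 (insert('l')): buffer="xlqlcsotnlr" (len 11), cursors c1@2 c2@10, authorship .1.......2.
After op 3 (move_left): buffer="xlqlcsotnlr" (len 11), cursors c1@1 c2@9, authorship .1.......2.
After op 4 (move_right): buffer="xlqlcsotnlr" (len 11), cursors c1@2 c2@10, authorship .1.......2.
After op 5 (move_right): buffer="xlqlcsotnlr" (len 11), cursors c1@3 c2@11, authorship .1.......2.
After op 6 (insert('e')): buffer="xlqelcsotnlre" (len 13), cursors c1@4 c2@13, authorship .1.1......2.2
After op 7 (delete): buffer="xlqlcsotnlr" (len 11), cursors c1@3 c2@11, authorship .1.......2.
After op 8 (add_cursor(1)): buffer="xlqlcsotnlr" (len 11), cursors c3@1 c1@3 c2@11, authorship .1.......2.

Answer: xlqlcsotnlr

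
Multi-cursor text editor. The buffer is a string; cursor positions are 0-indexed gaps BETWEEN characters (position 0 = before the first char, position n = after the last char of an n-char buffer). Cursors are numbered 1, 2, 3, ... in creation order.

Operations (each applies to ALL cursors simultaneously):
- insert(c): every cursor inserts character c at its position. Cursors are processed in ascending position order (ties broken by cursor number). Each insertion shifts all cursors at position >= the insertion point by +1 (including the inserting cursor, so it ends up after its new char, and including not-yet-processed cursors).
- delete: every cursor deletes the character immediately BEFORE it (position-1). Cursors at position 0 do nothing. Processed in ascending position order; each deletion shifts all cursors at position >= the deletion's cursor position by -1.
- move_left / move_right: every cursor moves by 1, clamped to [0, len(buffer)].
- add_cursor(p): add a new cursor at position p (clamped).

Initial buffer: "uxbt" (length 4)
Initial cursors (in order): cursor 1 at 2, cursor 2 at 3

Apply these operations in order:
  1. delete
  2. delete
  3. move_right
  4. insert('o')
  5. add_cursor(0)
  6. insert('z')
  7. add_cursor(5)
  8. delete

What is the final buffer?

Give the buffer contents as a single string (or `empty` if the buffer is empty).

Answer: to

Derivation:
After op 1 (delete): buffer="ut" (len 2), cursors c1@1 c2@1, authorship ..
After op 2 (delete): buffer="t" (len 1), cursors c1@0 c2@0, authorship .
After op 3 (move_right): buffer="t" (len 1), cursors c1@1 c2@1, authorship .
After op 4 (insert('o')): buffer="too" (len 3), cursors c1@3 c2@3, authorship .12
After op 5 (add_cursor(0)): buffer="too" (len 3), cursors c3@0 c1@3 c2@3, authorship .12
After op 6 (insert('z')): buffer="ztoozz" (len 6), cursors c3@1 c1@6 c2@6, authorship 3.1212
After op 7 (add_cursor(5)): buffer="ztoozz" (len 6), cursors c3@1 c4@5 c1@6 c2@6, authorship 3.1212
After op 8 (delete): buffer="to" (len 2), cursors c3@0 c1@2 c2@2 c4@2, authorship .1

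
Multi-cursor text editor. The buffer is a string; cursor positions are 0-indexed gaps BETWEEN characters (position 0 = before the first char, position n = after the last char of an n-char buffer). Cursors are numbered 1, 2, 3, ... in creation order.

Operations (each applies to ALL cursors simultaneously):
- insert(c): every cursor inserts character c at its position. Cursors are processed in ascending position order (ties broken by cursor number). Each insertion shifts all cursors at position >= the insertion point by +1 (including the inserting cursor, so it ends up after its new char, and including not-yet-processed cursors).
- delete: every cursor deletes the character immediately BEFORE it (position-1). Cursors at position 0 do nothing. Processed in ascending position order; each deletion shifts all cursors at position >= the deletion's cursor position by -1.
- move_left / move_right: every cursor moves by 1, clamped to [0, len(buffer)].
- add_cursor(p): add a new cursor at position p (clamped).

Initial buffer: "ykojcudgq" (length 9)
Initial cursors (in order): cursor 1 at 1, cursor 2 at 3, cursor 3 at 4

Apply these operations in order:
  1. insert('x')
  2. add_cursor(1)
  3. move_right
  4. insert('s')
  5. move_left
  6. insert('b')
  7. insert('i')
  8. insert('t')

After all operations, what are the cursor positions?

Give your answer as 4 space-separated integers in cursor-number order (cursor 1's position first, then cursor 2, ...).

Answer: 10 17 23 5

Derivation:
After op 1 (insert('x')): buffer="yxkoxjxcudgq" (len 12), cursors c1@2 c2@5 c3@7, authorship .1..2.3.....
After op 2 (add_cursor(1)): buffer="yxkoxjxcudgq" (len 12), cursors c4@1 c1@2 c2@5 c3@7, authorship .1..2.3.....
After op 3 (move_right): buffer="yxkoxjxcudgq" (len 12), cursors c4@2 c1@3 c2@6 c3@8, authorship .1..2.3.....
After op 4 (insert('s')): buffer="yxsksoxjsxcsudgq" (len 16), cursors c4@3 c1@5 c2@9 c3@12, authorship .14.1.2.23.3....
After op 5 (move_left): buffer="yxsksoxjsxcsudgq" (len 16), cursors c4@2 c1@4 c2@8 c3@11, authorship .14.1.2.23.3....
After op 6 (insert('b')): buffer="yxbskbsoxjbsxcbsudgq" (len 20), cursors c4@3 c1@6 c2@11 c3@15, authorship .144.11.2.223.33....
After op 7 (insert('i')): buffer="yxbiskbisoxjbisxcbisudgq" (len 24), cursors c4@4 c1@8 c2@14 c3@19, authorship .1444.111.2.2223.333....
After op 8 (insert('t')): buffer="yxbitskbitsoxjbitsxcbitsudgq" (len 28), cursors c4@5 c1@10 c2@17 c3@23, authorship .14444.1111.2.22223.3333....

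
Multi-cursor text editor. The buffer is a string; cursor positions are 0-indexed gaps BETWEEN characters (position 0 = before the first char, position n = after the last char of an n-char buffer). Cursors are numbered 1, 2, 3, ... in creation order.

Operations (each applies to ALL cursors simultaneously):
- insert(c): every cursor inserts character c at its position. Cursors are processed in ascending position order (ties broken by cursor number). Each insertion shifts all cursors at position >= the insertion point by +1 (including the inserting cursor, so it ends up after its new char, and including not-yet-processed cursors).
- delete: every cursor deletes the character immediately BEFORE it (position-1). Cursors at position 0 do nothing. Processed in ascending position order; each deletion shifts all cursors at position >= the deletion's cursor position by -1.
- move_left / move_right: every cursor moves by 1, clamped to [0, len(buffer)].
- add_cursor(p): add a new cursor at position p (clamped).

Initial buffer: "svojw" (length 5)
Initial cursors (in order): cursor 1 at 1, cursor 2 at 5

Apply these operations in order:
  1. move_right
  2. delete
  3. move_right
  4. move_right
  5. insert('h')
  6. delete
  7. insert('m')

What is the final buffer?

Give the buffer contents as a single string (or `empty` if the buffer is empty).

Answer: sojmm

Derivation:
After op 1 (move_right): buffer="svojw" (len 5), cursors c1@2 c2@5, authorship .....
After op 2 (delete): buffer="soj" (len 3), cursors c1@1 c2@3, authorship ...
After op 3 (move_right): buffer="soj" (len 3), cursors c1@2 c2@3, authorship ...
After op 4 (move_right): buffer="soj" (len 3), cursors c1@3 c2@3, authorship ...
After op 5 (insert('h')): buffer="sojhh" (len 5), cursors c1@5 c2@5, authorship ...12
After op 6 (delete): buffer="soj" (len 3), cursors c1@3 c2@3, authorship ...
After op 7 (insert('m')): buffer="sojmm" (len 5), cursors c1@5 c2@5, authorship ...12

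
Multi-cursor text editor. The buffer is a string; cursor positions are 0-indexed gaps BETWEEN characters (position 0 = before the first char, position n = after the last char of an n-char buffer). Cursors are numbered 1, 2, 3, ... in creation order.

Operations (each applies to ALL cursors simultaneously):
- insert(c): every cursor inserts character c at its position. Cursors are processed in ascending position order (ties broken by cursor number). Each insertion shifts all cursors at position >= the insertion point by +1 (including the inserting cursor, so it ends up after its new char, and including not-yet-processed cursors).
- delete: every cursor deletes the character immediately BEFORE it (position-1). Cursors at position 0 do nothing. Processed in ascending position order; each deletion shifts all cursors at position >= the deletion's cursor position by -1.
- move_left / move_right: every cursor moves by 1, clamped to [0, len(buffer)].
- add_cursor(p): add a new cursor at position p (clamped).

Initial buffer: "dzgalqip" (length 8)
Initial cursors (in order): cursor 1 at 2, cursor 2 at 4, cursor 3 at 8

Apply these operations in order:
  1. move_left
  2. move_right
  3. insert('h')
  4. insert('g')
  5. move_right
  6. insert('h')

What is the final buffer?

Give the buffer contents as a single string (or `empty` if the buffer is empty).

After op 1 (move_left): buffer="dzgalqip" (len 8), cursors c1@1 c2@3 c3@7, authorship ........
After op 2 (move_right): buffer="dzgalqip" (len 8), cursors c1@2 c2@4 c3@8, authorship ........
After op 3 (insert('h')): buffer="dzhgahlqiph" (len 11), cursors c1@3 c2@6 c3@11, authorship ..1..2....3
After op 4 (insert('g')): buffer="dzhggahglqiphg" (len 14), cursors c1@4 c2@8 c3@14, authorship ..11..22....33
After op 5 (move_right): buffer="dzhggahglqiphg" (len 14), cursors c1@5 c2@9 c3@14, authorship ..11..22....33
After op 6 (insert('h')): buffer="dzhgghahglhqiphgh" (len 17), cursors c1@6 c2@11 c3@17, authorship ..11.1.22.2...333

Answer: dzhgghahglhqiphgh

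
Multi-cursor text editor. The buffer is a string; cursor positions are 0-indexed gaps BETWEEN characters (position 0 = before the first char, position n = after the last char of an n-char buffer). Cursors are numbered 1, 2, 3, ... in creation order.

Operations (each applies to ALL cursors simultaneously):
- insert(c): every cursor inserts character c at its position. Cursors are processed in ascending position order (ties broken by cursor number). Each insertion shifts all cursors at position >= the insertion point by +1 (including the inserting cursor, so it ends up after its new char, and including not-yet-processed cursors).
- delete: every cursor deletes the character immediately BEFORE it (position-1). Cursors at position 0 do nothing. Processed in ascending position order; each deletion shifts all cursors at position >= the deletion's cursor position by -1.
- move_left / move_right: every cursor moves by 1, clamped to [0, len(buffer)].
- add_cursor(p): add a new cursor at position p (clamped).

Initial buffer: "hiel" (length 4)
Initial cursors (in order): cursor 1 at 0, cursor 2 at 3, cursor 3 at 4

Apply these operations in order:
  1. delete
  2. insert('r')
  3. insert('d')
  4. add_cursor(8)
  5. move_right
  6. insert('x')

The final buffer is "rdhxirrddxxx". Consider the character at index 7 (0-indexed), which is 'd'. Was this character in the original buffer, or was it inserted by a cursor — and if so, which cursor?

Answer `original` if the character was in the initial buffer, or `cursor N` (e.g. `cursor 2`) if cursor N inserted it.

Answer: cursor 2

Derivation:
After op 1 (delete): buffer="hi" (len 2), cursors c1@0 c2@2 c3@2, authorship ..
After op 2 (insert('r')): buffer="rhirr" (len 5), cursors c1@1 c2@5 c3@5, authorship 1..23
After op 3 (insert('d')): buffer="rdhirrdd" (len 8), cursors c1@2 c2@8 c3@8, authorship 11..2323
After op 4 (add_cursor(8)): buffer="rdhirrdd" (len 8), cursors c1@2 c2@8 c3@8 c4@8, authorship 11..2323
After op 5 (move_right): buffer="rdhirrdd" (len 8), cursors c1@3 c2@8 c3@8 c4@8, authorship 11..2323
After op 6 (insert('x')): buffer="rdhxirrddxxx" (len 12), cursors c1@4 c2@12 c3@12 c4@12, authorship 11.1.2323234
Authorship (.=original, N=cursor N): 1 1 . 1 . 2 3 2 3 2 3 4
Index 7: author = 2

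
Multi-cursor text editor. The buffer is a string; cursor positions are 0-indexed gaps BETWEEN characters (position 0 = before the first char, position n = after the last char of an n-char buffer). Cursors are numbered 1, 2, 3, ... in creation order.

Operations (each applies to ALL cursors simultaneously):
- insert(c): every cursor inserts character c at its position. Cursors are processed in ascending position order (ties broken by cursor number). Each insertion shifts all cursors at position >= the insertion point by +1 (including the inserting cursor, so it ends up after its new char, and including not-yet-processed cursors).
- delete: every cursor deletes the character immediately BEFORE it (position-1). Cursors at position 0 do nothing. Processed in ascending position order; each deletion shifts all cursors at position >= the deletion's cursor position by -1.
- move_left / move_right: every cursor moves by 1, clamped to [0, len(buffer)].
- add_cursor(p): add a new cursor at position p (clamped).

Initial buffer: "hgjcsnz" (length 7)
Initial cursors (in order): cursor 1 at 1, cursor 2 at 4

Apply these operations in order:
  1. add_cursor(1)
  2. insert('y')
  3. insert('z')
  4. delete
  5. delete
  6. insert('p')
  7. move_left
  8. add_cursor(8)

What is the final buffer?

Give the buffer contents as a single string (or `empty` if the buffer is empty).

Answer: hppgjcpsnz

Derivation:
After op 1 (add_cursor(1)): buffer="hgjcsnz" (len 7), cursors c1@1 c3@1 c2@4, authorship .......
After op 2 (insert('y')): buffer="hyygjcysnz" (len 10), cursors c1@3 c3@3 c2@7, authorship .13...2...
After op 3 (insert('z')): buffer="hyyzzgjcyzsnz" (len 13), cursors c1@5 c3@5 c2@10, authorship .1313...22...
After op 4 (delete): buffer="hyygjcysnz" (len 10), cursors c1@3 c3@3 c2@7, authorship .13...2...
After op 5 (delete): buffer="hgjcsnz" (len 7), cursors c1@1 c3@1 c2@4, authorship .......
After op 6 (insert('p')): buffer="hppgjcpsnz" (len 10), cursors c1@3 c3@3 c2@7, authorship .13...2...
After op 7 (move_left): buffer="hppgjcpsnz" (len 10), cursors c1@2 c3@2 c2@6, authorship .13...2...
After op 8 (add_cursor(8)): buffer="hppgjcpsnz" (len 10), cursors c1@2 c3@2 c2@6 c4@8, authorship .13...2...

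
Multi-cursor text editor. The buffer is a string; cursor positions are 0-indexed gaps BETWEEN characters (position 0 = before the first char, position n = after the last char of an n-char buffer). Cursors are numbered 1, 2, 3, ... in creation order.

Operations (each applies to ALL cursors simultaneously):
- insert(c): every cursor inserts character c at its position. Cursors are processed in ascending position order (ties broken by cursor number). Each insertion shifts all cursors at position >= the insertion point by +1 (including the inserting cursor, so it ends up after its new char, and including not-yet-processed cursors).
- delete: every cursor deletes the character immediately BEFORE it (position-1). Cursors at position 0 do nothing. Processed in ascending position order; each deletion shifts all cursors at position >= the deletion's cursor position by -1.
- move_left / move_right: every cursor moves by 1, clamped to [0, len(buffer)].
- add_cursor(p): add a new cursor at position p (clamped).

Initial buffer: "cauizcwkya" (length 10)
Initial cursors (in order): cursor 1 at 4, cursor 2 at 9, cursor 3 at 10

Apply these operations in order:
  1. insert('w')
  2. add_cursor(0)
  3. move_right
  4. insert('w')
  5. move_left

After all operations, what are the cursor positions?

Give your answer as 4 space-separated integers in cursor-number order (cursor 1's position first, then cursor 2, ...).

Answer: 7 14 16 1

Derivation:
After op 1 (insert('w')): buffer="cauiwzcwkywaw" (len 13), cursors c1@5 c2@11 c3@13, authorship ....1.....2.3
After op 2 (add_cursor(0)): buffer="cauiwzcwkywaw" (len 13), cursors c4@0 c1@5 c2@11 c3@13, authorship ....1.....2.3
After op 3 (move_right): buffer="cauiwzcwkywaw" (len 13), cursors c4@1 c1@6 c2@12 c3@13, authorship ....1.....2.3
After op 4 (insert('w')): buffer="cwauiwzwcwkywawww" (len 17), cursors c4@2 c1@8 c2@15 c3@17, authorship .4...1.1....2.233
After op 5 (move_left): buffer="cwauiwzwcwkywawww" (len 17), cursors c4@1 c1@7 c2@14 c3@16, authorship .4...1.1....2.233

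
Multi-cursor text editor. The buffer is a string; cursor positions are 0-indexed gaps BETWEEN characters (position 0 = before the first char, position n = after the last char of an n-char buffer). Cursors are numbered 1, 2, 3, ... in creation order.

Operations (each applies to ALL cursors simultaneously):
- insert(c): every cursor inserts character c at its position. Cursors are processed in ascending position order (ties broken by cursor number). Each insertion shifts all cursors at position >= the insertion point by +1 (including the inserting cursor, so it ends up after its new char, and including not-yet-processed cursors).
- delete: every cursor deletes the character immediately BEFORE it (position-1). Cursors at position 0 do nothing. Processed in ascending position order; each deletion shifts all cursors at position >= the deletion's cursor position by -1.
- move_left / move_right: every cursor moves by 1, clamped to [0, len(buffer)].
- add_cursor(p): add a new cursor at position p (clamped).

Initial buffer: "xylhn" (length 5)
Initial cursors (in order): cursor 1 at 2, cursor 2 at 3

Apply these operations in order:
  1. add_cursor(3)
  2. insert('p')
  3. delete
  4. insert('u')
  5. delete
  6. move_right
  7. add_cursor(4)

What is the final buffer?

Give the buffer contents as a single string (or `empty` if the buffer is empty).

After op 1 (add_cursor(3)): buffer="xylhn" (len 5), cursors c1@2 c2@3 c3@3, authorship .....
After op 2 (insert('p')): buffer="xyplpphn" (len 8), cursors c1@3 c2@6 c3@6, authorship ..1.23..
After op 3 (delete): buffer="xylhn" (len 5), cursors c1@2 c2@3 c3@3, authorship .....
After op 4 (insert('u')): buffer="xyuluuhn" (len 8), cursors c1@3 c2@6 c3@6, authorship ..1.23..
After op 5 (delete): buffer="xylhn" (len 5), cursors c1@2 c2@3 c3@3, authorship .....
After op 6 (move_right): buffer="xylhn" (len 5), cursors c1@3 c2@4 c3@4, authorship .....
After op 7 (add_cursor(4)): buffer="xylhn" (len 5), cursors c1@3 c2@4 c3@4 c4@4, authorship .....

Answer: xylhn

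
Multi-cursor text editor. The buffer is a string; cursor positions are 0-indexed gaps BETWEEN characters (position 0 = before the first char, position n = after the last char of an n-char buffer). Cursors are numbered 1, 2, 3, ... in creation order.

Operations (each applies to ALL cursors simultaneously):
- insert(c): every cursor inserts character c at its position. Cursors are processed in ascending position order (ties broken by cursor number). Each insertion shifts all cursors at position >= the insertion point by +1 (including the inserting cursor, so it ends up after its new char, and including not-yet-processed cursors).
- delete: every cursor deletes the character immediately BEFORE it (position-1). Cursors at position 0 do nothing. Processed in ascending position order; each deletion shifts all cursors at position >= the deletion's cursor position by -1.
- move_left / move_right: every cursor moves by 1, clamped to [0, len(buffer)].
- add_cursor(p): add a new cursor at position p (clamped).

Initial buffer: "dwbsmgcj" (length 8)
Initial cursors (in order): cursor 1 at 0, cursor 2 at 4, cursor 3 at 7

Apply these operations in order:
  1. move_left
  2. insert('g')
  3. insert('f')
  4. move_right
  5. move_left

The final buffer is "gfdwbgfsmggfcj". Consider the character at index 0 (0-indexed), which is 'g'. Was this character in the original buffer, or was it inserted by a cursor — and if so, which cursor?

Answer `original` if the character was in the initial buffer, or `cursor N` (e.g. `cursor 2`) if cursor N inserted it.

After op 1 (move_left): buffer="dwbsmgcj" (len 8), cursors c1@0 c2@3 c3@6, authorship ........
After op 2 (insert('g')): buffer="gdwbgsmggcj" (len 11), cursors c1@1 c2@5 c3@9, authorship 1...2...3..
After op 3 (insert('f')): buffer="gfdwbgfsmggfcj" (len 14), cursors c1@2 c2@7 c3@12, authorship 11...22...33..
After op 4 (move_right): buffer="gfdwbgfsmggfcj" (len 14), cursors c1@3 c2@8 c3@13, authorship 11...22...33..
After op 5 (move_left): buffer="gfdwbgfsmggfcj" (len 14), cursors c1@2 c2@7 c3@12, authorship 11...22...33..
Authorship (.=original, N=cursor N): 1 1 . . . 2 2 . . . 3 3 . .
Index 0: author = 1

Answer: cursor 1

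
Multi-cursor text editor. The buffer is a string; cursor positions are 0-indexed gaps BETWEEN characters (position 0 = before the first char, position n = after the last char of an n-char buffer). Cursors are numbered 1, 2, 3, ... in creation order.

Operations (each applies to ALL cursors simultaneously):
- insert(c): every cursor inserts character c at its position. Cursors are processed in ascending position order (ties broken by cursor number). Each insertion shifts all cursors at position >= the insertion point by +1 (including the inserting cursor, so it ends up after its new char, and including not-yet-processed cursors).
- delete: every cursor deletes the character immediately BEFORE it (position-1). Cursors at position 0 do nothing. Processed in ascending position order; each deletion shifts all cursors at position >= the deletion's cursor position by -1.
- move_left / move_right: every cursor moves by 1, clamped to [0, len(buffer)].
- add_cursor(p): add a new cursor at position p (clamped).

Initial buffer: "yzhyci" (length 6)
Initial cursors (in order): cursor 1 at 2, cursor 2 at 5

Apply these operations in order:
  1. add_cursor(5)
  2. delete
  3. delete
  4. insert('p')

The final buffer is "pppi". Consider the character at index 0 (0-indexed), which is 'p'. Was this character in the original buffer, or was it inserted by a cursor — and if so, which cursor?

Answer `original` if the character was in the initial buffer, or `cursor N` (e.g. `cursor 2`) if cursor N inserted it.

After op 1 (add_cursor(5)): buffer="yzhyci" (len 6), cursors c1@2 c2@5 c3@5, authorship ......
After op 2 (delete): buffer="yhi" (len 3), cursors c1@1 c2@2 c3@2, authorship ...
After op 3 (delete): buffer="i" (len 1), cursors c1@0 c2@0 c3@0, authorship .
After op 4 (insert('p')): buffer="pppi" (len 4), cursors c1@3 c2@3 c3@3, authorship 123.
Authorship (.=original, N=cursor N): 1 2 3 .
Index 0: author = 1

Answer: cursor 1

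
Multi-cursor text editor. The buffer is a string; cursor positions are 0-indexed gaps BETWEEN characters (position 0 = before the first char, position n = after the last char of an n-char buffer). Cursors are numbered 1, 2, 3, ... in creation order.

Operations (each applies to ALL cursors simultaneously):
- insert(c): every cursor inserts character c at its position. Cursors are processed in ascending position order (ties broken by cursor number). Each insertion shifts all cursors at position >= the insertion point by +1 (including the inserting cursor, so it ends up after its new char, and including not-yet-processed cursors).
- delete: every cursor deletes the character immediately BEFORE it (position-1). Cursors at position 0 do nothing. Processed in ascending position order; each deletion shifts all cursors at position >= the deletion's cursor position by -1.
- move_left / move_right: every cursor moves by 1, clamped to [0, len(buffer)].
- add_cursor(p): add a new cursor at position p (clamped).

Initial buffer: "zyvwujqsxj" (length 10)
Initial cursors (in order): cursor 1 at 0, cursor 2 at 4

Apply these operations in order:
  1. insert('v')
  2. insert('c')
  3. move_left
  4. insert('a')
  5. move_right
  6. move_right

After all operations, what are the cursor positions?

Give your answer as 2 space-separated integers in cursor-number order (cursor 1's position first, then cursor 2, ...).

Answer: 4 11

Derivation:
After op 1 (insert('v')): buffer="vzyvwvujqsxj" (len 12), cursors c1@1 c2@6, authorship 1....2......
After op 2 (insert('c')): buffer="vczyvwvcujqsxj" (len 14), cursors c1@2 c2@8, authorship 11....22......
After op 3 (move_left): buffer="vczyvwvcujqsxj" (len 14), cursors c1@1 c2@7, authorship 11....22......
After op 4 (insert('a')): buffer="vaczyvwvacujqsxj" (len 16), cursors c1@2 c2@9, authorship 111....222......
After op 5 (move_right): buffer="vaczyvwvacujqsxj" (len 16), cursors c1@3 c2@10, authorship 111....222......
After op 6 (move_right): buffer="vaczyvwvacujqsxj" (len 16), cursors c1@4 c2@11, authorship 111....222......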